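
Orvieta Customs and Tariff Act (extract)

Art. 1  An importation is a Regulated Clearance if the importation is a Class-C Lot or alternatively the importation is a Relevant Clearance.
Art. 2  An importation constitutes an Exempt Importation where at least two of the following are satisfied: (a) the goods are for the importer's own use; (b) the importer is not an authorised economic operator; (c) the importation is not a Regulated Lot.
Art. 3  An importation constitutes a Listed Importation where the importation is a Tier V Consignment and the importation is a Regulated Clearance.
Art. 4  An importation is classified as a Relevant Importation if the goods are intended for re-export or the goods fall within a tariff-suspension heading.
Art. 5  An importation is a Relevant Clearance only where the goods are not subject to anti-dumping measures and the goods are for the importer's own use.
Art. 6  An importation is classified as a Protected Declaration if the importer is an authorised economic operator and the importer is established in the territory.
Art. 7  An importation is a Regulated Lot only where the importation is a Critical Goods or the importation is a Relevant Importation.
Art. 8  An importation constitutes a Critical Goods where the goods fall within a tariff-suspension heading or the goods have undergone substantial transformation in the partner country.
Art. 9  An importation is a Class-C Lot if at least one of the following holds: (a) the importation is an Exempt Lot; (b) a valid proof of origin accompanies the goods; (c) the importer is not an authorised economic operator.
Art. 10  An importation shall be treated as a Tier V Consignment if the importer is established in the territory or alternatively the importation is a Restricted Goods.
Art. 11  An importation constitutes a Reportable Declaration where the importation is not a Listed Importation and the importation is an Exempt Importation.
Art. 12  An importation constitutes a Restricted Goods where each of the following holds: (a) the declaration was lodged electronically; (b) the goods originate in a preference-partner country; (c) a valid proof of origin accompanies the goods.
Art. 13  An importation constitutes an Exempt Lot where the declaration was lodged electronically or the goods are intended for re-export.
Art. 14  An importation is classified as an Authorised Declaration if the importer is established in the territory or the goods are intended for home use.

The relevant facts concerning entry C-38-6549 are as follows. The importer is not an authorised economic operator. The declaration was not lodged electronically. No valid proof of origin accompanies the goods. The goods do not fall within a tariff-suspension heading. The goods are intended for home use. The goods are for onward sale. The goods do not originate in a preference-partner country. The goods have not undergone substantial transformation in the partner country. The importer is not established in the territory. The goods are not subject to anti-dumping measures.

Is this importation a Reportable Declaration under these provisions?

Yes

article 12 — Restricted Goods: [the declaration was lodged electronically? no] AND [the goods originate in a preference-partner country? no] AND [a valid proof of origin accompanies the goods? no] → not satisfied.
article 10 — Tier V Consignment: [the importer is established in the territory? no] OR [Restricted Goods (article 12)? no] → not satisfied.
article 13 — Exempt Lot: [the declaration was lodged electronically? no] OR [the goods are intended for re-export? no] → not satisfied.
article 9 — Class-C Lot: [Exempt Lot (article 13)? no] OR [a valid proof of origin accompanies the goods? no] OR [the importer is not an authorised economic operator? yes] → satisfied.
article 5 — Relevant Clearance: [the goods are not subject to anti-dumping measures? yes] AND [the goods are for the importer's own use? no] → not satisfied.
article 1 — Regulated Clearance: [Class-C Lot (article 9)? yes] OR [Relevant Clearance (article 5)? no] → satisfied.
article 3 — Listed Importation: [Tier V Consignment (article 10)? no] AND [Regulated Clearance (article 1)? yes] → not satisfied.
article 8 — Critical Goods: [the goods fall within a tariff-suspension heading? no] OR [the goods have undergone substantial transformation in the partner country? no] → not satisfied.
article 4 — Relevant Importation: [the goods are intended for re-export? no] OR [the goods fall within a tariff-suspension heading? no] → not satisfied.
article 7 — Regulated Lot: [Critical Goods (article 8)? no] OR [Relevant Importation (article 4)? no] → not satisfied.
article 2 — Exempt Importation: the goods are for the importer's own use? no; the importer is not an authorised economic operator? yes; not a Regulated Lot (article 7)? yes — 2 of 3 hold (need ≥2) → satisfied.
article 11 — Reportable Declaration: [not a Listed Importation (article 3)? yes] AND [Exempt Importation (article 2)? yes] → satisfied.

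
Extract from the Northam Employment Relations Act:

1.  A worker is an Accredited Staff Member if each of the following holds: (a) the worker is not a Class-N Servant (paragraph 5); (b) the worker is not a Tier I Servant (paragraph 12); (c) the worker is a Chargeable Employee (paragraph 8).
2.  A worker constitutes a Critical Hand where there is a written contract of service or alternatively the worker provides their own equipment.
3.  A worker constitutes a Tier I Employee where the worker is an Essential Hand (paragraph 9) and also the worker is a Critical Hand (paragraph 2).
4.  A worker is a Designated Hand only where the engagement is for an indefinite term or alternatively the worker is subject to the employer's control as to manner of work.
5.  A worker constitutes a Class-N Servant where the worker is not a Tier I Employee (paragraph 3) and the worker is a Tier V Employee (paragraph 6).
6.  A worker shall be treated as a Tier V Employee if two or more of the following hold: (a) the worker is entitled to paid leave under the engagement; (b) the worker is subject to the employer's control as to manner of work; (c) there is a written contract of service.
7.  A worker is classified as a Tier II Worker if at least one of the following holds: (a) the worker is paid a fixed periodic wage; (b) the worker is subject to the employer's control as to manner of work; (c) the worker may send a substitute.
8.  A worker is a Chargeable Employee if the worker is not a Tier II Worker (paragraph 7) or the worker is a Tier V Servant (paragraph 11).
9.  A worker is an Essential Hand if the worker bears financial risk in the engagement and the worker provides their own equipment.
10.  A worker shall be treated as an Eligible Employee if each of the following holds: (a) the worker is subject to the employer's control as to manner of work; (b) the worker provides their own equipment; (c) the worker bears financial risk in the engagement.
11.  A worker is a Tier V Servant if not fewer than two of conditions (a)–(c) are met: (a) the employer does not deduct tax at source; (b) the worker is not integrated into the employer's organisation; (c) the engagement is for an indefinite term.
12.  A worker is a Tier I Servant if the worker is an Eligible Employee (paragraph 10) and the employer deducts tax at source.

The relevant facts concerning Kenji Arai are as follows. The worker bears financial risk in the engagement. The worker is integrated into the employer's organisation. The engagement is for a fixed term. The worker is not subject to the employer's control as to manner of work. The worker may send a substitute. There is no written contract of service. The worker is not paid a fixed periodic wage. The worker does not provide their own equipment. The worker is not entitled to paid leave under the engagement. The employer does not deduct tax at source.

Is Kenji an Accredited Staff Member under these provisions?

No

paragraph 9 — Essential Hand: [the worker bears financial risk in the engagement? yes] AND [the worker provides their own equipment? no] → not satisfied.
paragraph 2 — Critical Hand: [there is a written contract of service? no] OR [the worker provides their own equipment? no] → not satisfied.
paragraph 3 — Tier I Employee: [Essential Hand (paragraph 9)? no] AND [Critical Hand (paragraph 2)? no] → not satisfied.
paragraph 6 — Tier V Employee: the worker is entitled to paid leave under the engagement? no; the worker is subject to the employer's control as to manner of work? no; there is a written contract of service? no — 0 of 3 hold (need ≥2) → not satisfied.
paragraph 5 — Class-N Servant: [not a Tier I Employee (paragraph 3)? yes] AND [Tier V Employee (paragraph 6)? no] → not satisfied.
paragraph 10 — Eligible Employee: [the worker is subject to the employer's control as to manner of work? no] AND [the worker provides their own equipment? no] AND [the worker bears financial risk in the engagement? yes] → not satisfied.
paragraph 12 — Tier I Servant: [Eligible Employee (paragraph 10)? no] AND [the employer deducts tax at source? no] → not satisfied.
paragraph 7 — Tier II Worker: [the worker is paid a fixed periodic wage? no] OR [the worker is subject to the employer's control as to manner of work? no] OR [the worker may send a substitute? yes] → satisfied.
paragraph 11 — Tier V Servant: the employer does not deduct tax at source? yes; the worker is not integrated into the employer's organisation? no; the engagement is for an indefinite term? no — 1 of 3 hold (need ≥2) → not satisfied.
paragraph 8 — Chargeable Employee: [not a Tier II Worker (paragraph 7)? no] OR [Tier V Servant (paragraph 11)? no] → not satisfied.
paragraph 1 — Accredited Staff Member: [not a Class-N Servant (paragraph 5)? yes] AND [not a Tier I Servant (paragraph 12)? yes] AND [Chargeable Employee (paragraph 8)? no] → not satisfied.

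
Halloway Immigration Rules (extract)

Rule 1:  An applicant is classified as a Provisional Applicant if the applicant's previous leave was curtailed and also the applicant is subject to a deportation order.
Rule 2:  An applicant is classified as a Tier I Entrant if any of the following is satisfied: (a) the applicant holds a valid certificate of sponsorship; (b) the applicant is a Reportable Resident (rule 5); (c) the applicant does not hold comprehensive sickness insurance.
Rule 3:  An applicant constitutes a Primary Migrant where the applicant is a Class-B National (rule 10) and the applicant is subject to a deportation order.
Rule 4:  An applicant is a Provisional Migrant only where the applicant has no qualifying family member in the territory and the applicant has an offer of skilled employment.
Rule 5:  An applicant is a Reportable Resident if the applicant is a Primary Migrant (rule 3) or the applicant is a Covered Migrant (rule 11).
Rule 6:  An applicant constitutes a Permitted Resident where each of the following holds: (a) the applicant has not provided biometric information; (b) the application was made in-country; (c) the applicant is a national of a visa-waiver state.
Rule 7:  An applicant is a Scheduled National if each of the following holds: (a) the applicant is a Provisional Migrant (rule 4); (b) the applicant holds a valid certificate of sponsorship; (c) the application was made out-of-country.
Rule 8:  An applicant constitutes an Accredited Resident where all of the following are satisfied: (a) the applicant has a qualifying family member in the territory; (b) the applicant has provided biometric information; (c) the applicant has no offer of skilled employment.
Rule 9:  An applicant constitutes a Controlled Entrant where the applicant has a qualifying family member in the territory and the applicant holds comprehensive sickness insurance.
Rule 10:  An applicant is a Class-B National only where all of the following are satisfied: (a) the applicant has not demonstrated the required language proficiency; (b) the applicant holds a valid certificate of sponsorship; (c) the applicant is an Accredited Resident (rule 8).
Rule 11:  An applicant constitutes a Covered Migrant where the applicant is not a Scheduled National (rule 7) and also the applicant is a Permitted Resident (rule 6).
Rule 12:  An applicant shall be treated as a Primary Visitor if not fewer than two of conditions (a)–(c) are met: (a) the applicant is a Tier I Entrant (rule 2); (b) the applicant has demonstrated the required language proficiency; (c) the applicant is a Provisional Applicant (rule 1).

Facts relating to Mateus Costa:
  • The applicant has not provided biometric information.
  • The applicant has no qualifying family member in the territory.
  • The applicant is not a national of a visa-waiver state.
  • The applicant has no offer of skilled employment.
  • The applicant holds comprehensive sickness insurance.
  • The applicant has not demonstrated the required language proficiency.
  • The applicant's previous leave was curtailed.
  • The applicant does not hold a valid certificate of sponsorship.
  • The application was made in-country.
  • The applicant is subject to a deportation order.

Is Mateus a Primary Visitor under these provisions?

No

rule 8 — Accredited Resident: [the applicant has a qualifying family member in the territory? no] AND [the applicant has provided biometric information? no] AND [the applicant has no offer of skilled employment? yes] → not satisfied.
rule 10 — Class-B National: [the applicant has not demonstrated the required language proficiency? yes] AND [the applicant holds a valid certificate of sponsorship? no] AND [Accredited Resident (rule 8)? no] → not satisfied.
rule 3 — Primary Migrant: [Class-B National (rule 10)? no] AND [the applicant is subject to a deportation order? yes] → not satisfied.
rule 4 — Provisional Migrant: [the applicant has no qualifying family member in the territory? yes] AND [the applicant has an offer of skilled employment? no] → not satisfied.
rule 7 — Scheduled National: [Provisional Migrant (rule 4)? no] AND [the applicant holds a valid certificate of sponsorship? no] AND [the application was made out-of-country? no] → not satisfied.
rule 6 — Permitted Resident: [the applicant has not provided biometric information? yes] AND [the application was made in-country? yes] AND [the applicant is a national of a visa-waiver state? no] → not satisfied.
rule 11 — Covered Migrant: [not a Scheduled National (rule 7)? yes] AND [Permitted Resident (rule 6)? no] → not satisfied.
rule 5 — Reportable Resident: [Primary Migrant (rule 3)? no] OR [Covered Migrant (rule 11)? no] → not satisfied.
rule 2 — Tier I Entrant: [the applicant holds a valid certificate of sponsorship? no] OR [Reportable Resident (rule 5)? no] OR [the applicant does not hold comprehensive sickness insurance? no] → not satisfied.
rule 1 — Provisional Applicant: [the applicant's previous leave was curtailed? yes] AND [the applicant is subject to a deportation order? yes] → satisfied.
rule 12 — Primary Visitor: Tier I Entrant (rule 2)? no; the applicant has demonstrated the required language proficiency? no; Provisional Applicant (rule 1)? yes — 1 of 3 hold (need ≥2) → not satisfied.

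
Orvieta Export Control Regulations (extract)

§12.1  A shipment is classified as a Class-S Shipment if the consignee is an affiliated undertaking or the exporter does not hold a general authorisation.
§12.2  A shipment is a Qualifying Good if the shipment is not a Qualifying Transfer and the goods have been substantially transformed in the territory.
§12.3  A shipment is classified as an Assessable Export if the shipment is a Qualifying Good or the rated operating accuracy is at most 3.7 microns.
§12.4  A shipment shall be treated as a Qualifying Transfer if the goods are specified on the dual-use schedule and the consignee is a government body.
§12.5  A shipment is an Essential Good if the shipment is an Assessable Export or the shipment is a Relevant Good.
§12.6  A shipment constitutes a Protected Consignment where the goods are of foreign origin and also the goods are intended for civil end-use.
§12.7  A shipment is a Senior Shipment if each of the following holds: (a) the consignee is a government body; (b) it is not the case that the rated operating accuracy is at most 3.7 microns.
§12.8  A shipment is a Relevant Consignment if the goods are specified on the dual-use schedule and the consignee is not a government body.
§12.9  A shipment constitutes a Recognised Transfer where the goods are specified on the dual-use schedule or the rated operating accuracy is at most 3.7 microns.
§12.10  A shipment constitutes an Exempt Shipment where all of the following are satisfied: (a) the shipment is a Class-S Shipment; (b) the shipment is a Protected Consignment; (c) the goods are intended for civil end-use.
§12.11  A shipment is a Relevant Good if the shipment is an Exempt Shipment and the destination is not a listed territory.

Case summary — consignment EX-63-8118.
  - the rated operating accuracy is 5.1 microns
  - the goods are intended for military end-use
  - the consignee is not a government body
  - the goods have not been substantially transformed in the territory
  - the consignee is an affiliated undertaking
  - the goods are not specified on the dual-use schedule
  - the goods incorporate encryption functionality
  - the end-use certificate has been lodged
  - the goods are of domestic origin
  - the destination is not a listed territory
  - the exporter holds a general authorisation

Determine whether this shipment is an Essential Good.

No

§12.4 — Qualifying Transfer: [the goods are specified on the dual-use schedule? no] AND [the consignee is a government body? no] → not satisfied.
§12.2 — Qualifying Good: [not a Qualifying Transfer (§12.4)? yes] AND [the goods have been substantially transformed in the territory? no] → not satisfied.
§12.3 — Assessable Export: [Qualifying Good (§12.2)? no] OR [rated operating accuracy: 5.1 microns ≤ 3.7 microns? no] → not satisfied.
§12.1 — Class-S Shipment: [the consignee is an affiliated undertaking? yes] OR [the exporter does not hold a general authorisation? no] → satisfied.
§12.6 — Protected Consignment: [the goods are of foreign origin? no] AND [the goods are intended for civil end-use? no] → not satisfied.
§12.10 — Exempt Shipment: [Class-S Shipment (§12.1)? yes] AND [Protected Consignment (§12.6)? no] AND [the goods are intended for civil end-use? no] → not satisfied.
§12.11 — Relevant Good: [Exempt Shipment (§12.10)? no] AND [the destination is not a listed territory? yes] → not satisfied.
§12.5 — Essential Good: [Assessable Export (§12.3)? no] OR [Relevant Good (§12.11)? no] → not satisfied.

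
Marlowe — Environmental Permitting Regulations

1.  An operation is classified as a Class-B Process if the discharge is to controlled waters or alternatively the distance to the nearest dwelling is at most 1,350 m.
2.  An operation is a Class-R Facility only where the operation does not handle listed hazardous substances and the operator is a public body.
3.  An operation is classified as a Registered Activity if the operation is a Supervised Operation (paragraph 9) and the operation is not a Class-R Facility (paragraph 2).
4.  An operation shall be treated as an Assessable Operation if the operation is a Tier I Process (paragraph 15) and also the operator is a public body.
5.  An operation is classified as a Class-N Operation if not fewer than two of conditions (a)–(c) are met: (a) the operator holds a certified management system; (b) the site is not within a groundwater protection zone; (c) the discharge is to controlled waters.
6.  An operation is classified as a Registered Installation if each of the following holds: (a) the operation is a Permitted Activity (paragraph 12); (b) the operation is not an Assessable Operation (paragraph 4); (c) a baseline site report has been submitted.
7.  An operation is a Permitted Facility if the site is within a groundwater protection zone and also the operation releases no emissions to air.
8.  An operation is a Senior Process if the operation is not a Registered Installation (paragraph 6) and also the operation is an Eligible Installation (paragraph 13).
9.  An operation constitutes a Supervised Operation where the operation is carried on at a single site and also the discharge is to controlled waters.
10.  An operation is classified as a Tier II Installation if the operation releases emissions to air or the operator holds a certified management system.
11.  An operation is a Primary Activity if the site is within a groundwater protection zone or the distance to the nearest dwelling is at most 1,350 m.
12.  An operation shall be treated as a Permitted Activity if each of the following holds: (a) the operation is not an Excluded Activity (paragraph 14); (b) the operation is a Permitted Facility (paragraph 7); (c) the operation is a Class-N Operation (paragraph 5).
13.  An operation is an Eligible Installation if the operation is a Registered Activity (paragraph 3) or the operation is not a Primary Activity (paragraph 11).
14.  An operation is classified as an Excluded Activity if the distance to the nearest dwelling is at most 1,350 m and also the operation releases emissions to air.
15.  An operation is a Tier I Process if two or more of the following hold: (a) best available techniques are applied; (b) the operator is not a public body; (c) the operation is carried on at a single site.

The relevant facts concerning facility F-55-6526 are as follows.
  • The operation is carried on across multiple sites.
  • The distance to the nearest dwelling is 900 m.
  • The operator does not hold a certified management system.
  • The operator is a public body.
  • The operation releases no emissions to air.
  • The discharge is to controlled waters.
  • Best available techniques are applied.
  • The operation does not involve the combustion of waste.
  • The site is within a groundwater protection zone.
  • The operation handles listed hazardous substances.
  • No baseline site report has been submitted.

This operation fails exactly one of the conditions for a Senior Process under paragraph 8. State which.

paragraph 14 — Excluded Activity: [distance to the nearest dwelling: 900 m ≤ 1,350 m? yes] AND [the operation releases emissions to air? no] → not satisfied.
paragraph 7 — Permitted Facility: [the site is within a groundwater protection zone? yes] AND [the operation releases no emissions to air? yes] → satisfied.
paragraph 5 — Class-N Operation: the operator holds a certified management system? no; the site is not within a groundwater protection zone? no; the discharge is to controlled waters? yes — 1 of 3 hold (need ≥2) → not satisfied.
paragraph 12 — Permitted Activity: [not an Excluded Activity (paragraph 14)? yes] AND [Permitted Facility (paragraph 7)? yes] AND [Class-N Operation (paragraph 5)? no] → not satisfied.
paragraph 15 — Tier I Process: best available techniques are applied? yes; the operator is not a public body? no; the operation is carried on at a single site? no — 1 of 3 hold (need ≥2) → not satisfied.
paragraph 4 — Assessable Operation: [Tier I Process (paragraph 15)? no] AND [the operator is a public body? yes] → not satisfied.
paragraph 6 — Registered Installation: [Permitted Activity (paragraph 12)? no] AND [not an Assessable Operation (paragraph 4)? yes] AND [a baseline site report has been submitted? no] → not satisfied.
paragraph 9 — Supervised Operation: [the operation is carried on at a single site? no] AND [the discharge is to controlled waters? yes] → not satisfied.
paragraph 2 — Class-R Facility: [the operation does not handle listed hazardous substances? no] AND [the operator is a public body? yes] → not satisfied.
paragraph 3 — Registered Activity: [Supervised Operation (paragraph 9)? no] AND [not a Class-R Facility (paragraph 2)? yes] → not satisfied.
paragraph 11 — Primary Activity: [the site is within a groundwater protection zone? yes] OR [distance to the nearest dwelling: 900 m ≤ 1,350 m? yes] → satisfied.
paragraph 13 — Eligible Installation: [Registered Activity (paragraph 3)? no] OR [not a Primary Activity (paragraph 11)? no] → not satisfied.
paragraph 8 — Senior Process: [not a Registered Installation (paragraph 6)? yes] AND [Eligible Installation (paragraph 13)? no] → not satisfied.

Eligible Installation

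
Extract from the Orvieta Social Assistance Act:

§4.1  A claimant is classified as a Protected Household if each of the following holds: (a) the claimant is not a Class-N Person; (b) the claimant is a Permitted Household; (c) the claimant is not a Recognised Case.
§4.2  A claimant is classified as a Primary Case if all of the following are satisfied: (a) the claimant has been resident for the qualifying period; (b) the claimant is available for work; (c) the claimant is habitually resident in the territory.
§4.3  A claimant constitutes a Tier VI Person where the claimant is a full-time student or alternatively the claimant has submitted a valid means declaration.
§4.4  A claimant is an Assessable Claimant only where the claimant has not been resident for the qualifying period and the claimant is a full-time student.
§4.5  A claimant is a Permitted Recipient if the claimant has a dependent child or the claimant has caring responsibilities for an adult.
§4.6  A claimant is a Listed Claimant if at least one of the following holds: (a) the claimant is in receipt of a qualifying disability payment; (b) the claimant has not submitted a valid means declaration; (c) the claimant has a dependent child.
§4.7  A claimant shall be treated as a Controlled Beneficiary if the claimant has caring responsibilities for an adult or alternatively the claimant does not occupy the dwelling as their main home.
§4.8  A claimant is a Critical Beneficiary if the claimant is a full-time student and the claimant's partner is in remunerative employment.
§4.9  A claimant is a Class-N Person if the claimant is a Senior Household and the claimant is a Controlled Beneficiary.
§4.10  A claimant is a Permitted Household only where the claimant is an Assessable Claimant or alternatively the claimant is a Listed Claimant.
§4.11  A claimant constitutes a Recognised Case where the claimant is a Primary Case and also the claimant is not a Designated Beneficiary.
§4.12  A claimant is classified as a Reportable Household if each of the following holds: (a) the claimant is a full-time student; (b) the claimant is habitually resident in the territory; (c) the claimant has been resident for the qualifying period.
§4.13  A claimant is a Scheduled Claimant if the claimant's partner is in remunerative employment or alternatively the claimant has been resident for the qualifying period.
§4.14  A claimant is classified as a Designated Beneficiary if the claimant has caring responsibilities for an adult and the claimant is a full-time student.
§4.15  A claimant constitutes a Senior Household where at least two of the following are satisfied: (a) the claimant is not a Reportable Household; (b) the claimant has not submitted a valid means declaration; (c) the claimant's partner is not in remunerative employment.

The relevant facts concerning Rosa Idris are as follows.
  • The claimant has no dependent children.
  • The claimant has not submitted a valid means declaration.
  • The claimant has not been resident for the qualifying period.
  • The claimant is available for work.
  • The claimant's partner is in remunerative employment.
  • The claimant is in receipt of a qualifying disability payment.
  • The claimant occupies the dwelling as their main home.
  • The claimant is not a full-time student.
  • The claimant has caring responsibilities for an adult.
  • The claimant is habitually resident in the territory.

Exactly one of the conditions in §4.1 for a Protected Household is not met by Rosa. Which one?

§4.12 — Reportable Household: [the claimant is a full-time student? no] AND [the claimant is habitually resident in the territory? yes] AND [the claimant has been resident for the qualifying period? no] → not satisfied.
§4.15 — Senior Household: not a Reportable Household (§4.12)? yes; the claimant has not submitted a valid means declaration? yes; the claimant's partner is not in remunerative employment? no — 2 of 3 hold (need ≥2) → satisfied.
§4.7 — Controlled Beneficiary: [the claimant has caring responsibilities for an adult? yes] OR [the claimant does not occupy the dwelling as their main home? no] → satisfied.
§4.9 — Class-N Person: [Senior Household (§4.15)? yes] AND [Controlled Beneficiary (§4.7)? yes] → satisfied.
§4.4 — Assessable Claimant: [the claimant has not been resident for the qualifying period? yes] AND [the claimant is a full-time student? no] → not satisfied.
§4.6 — Listed Claimant: [the claimant is in receipt of a qualifying disability payment? yes] OR [the claimant has not submitted a valid means declaration? yes] OR [the claimant has a dependent child? no] → satisfied.
§4.10 — Permitted Household: [Assessable Claimant (§4.4)? no] OR [Listed Claimant (§4.6)? yes] → satisfied.
§4.2 — Primary Case: [the claimant has been resident for the qualifying period? no] AND [the claimant is available for work? yes] AND [the claimant is habitually resident in the territory? yes] → not satisfied.
§4.14 — Designated Beneficiary: [the claimant has caring responsibilities for an adult? yes] AND [the claimant is a full-time student? no] → not satisfied.
§4.11 — Recognised Case: [Primary Case (§4.2)? no] AND [not a Designated Beneficiary (§4.14)? yes] → not satisfied.
§4.1 — Protected Household: [not a Class-N Person (§4.9)? no] AND [Permitted Household (§4.10)? yes] AND [not a Recognised Case (§4.11)? yes] → not satisfied.

Class-N Person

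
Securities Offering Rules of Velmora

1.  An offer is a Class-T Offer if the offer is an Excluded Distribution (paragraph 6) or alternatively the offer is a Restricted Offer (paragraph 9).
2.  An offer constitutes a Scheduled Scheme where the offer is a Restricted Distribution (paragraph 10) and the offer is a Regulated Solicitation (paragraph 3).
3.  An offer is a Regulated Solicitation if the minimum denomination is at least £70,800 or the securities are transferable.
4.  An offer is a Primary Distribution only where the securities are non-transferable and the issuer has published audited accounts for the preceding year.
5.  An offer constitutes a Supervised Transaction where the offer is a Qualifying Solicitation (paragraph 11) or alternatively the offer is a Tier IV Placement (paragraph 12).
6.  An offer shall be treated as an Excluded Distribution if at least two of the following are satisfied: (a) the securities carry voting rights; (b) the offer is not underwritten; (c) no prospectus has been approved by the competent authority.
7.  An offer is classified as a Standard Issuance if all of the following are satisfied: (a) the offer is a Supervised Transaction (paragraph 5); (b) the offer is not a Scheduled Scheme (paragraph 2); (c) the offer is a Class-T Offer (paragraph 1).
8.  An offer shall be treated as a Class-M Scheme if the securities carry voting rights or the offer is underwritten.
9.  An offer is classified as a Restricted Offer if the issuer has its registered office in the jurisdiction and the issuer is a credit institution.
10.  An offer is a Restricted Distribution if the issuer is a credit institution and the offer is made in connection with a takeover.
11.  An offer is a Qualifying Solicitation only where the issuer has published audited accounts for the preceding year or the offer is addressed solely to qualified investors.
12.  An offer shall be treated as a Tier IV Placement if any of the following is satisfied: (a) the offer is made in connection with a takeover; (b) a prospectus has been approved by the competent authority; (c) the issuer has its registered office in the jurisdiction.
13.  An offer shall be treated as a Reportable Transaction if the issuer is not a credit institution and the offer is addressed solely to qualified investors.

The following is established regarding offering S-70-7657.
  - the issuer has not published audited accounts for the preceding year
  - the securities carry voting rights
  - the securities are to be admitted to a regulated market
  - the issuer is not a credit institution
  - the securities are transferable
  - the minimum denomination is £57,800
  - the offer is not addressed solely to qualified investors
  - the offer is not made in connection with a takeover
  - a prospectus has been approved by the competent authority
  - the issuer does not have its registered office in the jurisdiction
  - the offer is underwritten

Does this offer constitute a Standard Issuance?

paragraph 11 — Qualifying Solicitation: [the issuer has published audited accounts for the preceding year? no] OR [the offer is addressed solely to qualified investors? no] → not satisfied.
paragraph 12 — Tier IV Placement: [the offer is made in connection with a takeover? no] OR [a prospectus has been approved by the competent authority? yes] OR [the issuer has its registered office in the jurisdiction? no] → satisfied.
paragraph 5 — Supervised Transaction: [Qualifying Solicitation (paragraph 11)? no] OR [Tier IV Placement (paragraph 12)? yes] → satisfied.
paragraph 10 — Restricted Distribution: [the issuer is a credit institution? no] AND [the offer is made in connection with a takeover? no] → not satisfied.
paragraph 3 — Regulated Solicitation: [minimum denomination: £57,800 ≥ £70,800? no] OR [the securities are transferable? yes] → satisfied.
paragraph 2 — Scheduled Scheme: [Restricted Distribution (paragraph 10)? no] AND [Regulated Solicitation (paragraph 3)? yes] → not satisfied.
paragraph 6 — Excluded Distribution: the securities carry voting rights? yes; the offer is not underwritten? no; no prospectus has been approved by the competent authority? no — 1 of 3 hold (need ≥2) → not satisfied.
paragraph 9 — Restricted Offer: [the issuer has its registered office in the jurisdiction? no] AND [the issuer is a credit institution? no] → not satisfied.
paragraph 1 — Class-T Offer: [Excluded Distribution (paragraph 6)? no] OR [Restricted Offer (paragraph 9)? no] → not satisfied.
paragraph 7 — Standard Issuance: [Supervised Transaction (paragraph 5)? yes] AND [not a Scheduled Scheme (paragraph 2)? yes] AND [Class-T Offer (paragraph 1)? no] → not satisfied.

No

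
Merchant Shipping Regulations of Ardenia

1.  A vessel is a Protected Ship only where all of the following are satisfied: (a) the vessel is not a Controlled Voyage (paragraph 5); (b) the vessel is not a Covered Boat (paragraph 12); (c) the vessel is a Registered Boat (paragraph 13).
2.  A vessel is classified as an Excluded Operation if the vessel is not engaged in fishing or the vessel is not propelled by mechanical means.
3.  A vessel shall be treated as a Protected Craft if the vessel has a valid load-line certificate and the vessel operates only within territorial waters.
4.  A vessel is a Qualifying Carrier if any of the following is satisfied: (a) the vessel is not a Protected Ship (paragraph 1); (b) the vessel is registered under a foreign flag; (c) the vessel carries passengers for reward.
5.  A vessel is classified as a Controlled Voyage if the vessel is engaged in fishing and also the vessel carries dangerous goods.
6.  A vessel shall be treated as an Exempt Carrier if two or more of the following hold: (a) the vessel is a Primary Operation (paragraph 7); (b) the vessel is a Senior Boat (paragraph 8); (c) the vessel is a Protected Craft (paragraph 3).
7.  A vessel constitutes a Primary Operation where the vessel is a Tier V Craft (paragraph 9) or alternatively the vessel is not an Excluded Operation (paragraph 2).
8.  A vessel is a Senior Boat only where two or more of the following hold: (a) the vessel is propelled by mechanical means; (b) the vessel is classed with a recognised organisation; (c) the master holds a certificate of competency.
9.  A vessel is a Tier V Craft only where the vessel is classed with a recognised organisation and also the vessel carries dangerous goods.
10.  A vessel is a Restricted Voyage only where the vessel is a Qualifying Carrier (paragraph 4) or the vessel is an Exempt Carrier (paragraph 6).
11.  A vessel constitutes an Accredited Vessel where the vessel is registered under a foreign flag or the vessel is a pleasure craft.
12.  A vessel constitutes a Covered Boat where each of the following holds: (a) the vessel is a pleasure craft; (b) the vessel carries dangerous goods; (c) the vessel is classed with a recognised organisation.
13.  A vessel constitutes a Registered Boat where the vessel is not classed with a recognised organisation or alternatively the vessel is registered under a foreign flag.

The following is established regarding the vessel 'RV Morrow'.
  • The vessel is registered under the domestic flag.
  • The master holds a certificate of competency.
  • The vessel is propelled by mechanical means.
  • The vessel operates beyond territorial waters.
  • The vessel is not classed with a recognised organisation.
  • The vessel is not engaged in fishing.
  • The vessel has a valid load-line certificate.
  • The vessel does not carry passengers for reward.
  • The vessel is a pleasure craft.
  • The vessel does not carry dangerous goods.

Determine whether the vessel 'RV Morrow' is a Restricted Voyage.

No

Under paragraph 5: the vessel is engaged in fishing? no; and the vessel carries dangerous goods? no. So the vessel is not a Controlled Voyage.
Under paragraph 12: the vessel is a pleasure craft? yes; and the vessel carries dangerous goods? no; and the vessel is classed with a recognised organisation? no. So the vessel is not a Covered Boat.
Under paragraph 13: the vessel is not classed with a recognised organisation? yes; or the vessel is registered under a foreign flag? no. So the vessel is a Registered Boat.
Under paragraph 1: not a Controlled Voyage (paragraph 5)? yes; and not a Covered Boat (paragraph 12)? yes; and Registered Boat (paragraph 13)? yes. So the vessel is a Protected Ship.
Under paragraph 4: not a Protected Ship (paragraph 1)? no; or the vessel is registered under a foreign flag? no; or the vessel carries passengers for reward? no. So the vessel is not a Qualifying Carrier.
Under paragraph 9: the vessel is classed with a recognised organisation? no; and the vessel carries dangerous goods? no. So the vessel is not a Tier V Craft.
Under paragraph 2: the vessel is not engaged in fishing? yes; or the vessel is not propelled by mechanical means? no. So the vessel is an Excluded Operation.
Under paragraph 7: Tier V Craft (paragraph 9)? no; or not an Excluded Operation (paragraph 2)? no. So the vessel is not a Primary Operation.
Under paragraph 8: the vessel is propelled by mechanical means? yes; the vessel is classed with a recognised organisation? no; the master holds a certificate of competency? yes — 2 of 3 hold (need ≥2) → satisfied.
Under paragraph 3: the vessel has a valid load-line certificate? yes; and the vessel operates only within territorial waters? no. So the vessel is not a Protected Craft.
Under paragraph 6: Primary Operation (paragraph 7)? no; Senior Boat (paragraph 8)? yes; Protected Craft (paragraph 3)? no — 1 of 3 hold (need ≥2) → not satisfied.
Under paragraph 10: Qualifying Carrier (paragraph 4)? no; or Exempt Carrier (paragraph 6)? no. So the vessel is not a Restricted Voyage.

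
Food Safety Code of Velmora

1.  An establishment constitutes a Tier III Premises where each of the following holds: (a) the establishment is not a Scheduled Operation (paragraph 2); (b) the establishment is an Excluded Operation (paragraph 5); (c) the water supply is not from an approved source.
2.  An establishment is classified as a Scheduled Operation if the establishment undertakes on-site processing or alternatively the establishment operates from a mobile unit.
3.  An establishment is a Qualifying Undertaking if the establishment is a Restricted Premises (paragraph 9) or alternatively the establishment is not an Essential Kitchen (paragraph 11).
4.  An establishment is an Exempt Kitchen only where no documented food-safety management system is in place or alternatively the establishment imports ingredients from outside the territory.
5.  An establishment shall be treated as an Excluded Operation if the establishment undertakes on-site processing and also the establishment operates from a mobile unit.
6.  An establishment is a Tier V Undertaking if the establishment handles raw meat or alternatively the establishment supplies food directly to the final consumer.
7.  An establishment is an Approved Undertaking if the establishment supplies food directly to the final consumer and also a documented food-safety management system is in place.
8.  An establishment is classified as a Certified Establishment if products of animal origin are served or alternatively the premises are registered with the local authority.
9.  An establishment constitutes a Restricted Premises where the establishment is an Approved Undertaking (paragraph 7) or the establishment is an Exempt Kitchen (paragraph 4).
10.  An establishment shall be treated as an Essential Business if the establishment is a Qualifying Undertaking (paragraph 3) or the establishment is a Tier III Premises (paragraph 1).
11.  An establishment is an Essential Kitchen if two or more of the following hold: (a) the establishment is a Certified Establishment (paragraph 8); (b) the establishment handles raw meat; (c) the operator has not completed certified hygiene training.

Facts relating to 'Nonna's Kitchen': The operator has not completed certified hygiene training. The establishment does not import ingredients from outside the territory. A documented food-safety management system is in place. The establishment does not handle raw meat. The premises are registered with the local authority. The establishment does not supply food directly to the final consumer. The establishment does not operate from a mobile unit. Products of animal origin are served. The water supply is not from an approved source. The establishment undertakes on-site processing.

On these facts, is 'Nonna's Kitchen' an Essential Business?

No

Under paragraph 7: the establishment supplies food directly to the final consumer? no; and a documented food-safety management system is in place? yes. So the establishment is not an Approved Undertaking.
Under paragraph 4: no documented food-safety management system is in place? no; or the establishment imports ingredients from outside the territory? no. So the establishment is not an Exempt Kitchen.
Under paragraph 9: Approved Undertaking (paragraph 7)? no; or Exempt Kitchen (paragraph 4)? no. So the establishment is not a Restricted Premises.
Under paragraph 8: products of animal origin are served? yes; or the premises are registered with the local authority? yes. So the establishment is a Certified Establishment.
Under paragraph 11: Certified Establishment (paragraph 8)? yes; the establishment handles raw meat? no; the operator has not completed certified hygiene training? yes — 2 of 3 hold (need ≥2) → satisfied.
Under paragraph 3: Restricted Premises (paragraph 9)? no; or not an Essential Kitchen (paragraph 11)? no. So the establishment is not a Qualifying Undertaking.
Under paragraph 2: the establishment undertakes on-site processing? yes; or the establishment operates from a mobile unit? no. So the establishment is a Scheduled Operation.
Under paragraph 5: the establishment undertakes on-site processing? yes; and the establishment operates from a mobile unit? no. So the establishment is not an Excluded Operation.
Under paragraph 1: not a Scheduled Operation (paragraph 2)? no; and Excluded Operation (paragraph 5)? no; and the water supply is not from an approved source? yes. So the establishment is not a Tier III Premises.
Under paragraph 10: Qualifying Undertaking (paragraph 3)? no; or Tier III Premises (paragraph 1)? no. So the establishment is not an Essential Business.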